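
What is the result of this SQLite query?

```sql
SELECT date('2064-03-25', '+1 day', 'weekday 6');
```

2064-03-29

Advancing 1 more day within March lands on 2064-03-26.
`weekday 6` advances to the next Saturday; 2064-03-26 is a Wednesday, so it moves forward to 2064-03-29.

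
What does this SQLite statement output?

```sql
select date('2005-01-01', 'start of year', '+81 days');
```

2005-03-23

`start of year` rewinds 2005-01-01 to 2005-01-01.
Applying '+81 days' to 2005-01-01: counting 81 days forward gives 2005-03-23.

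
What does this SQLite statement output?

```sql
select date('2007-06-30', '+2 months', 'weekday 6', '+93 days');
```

Adding +2 months to 2007-06-30 gives 2007-08-30.
`weekday 6` advances to the next Saturday; 2007-08-30 is a Thursday, so it moves forward to 2007-09-01.
Applying '+93 days' to 2007-09-01: counting 93 days forward gives 2007-12-03.

2007-12-03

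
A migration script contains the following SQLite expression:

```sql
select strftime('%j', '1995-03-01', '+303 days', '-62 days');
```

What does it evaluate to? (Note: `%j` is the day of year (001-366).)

301

First apply '+303 days', '-62 days': 1995-03-01 → 1995-10-28.
Day-of-year for 1995-10-28: days since 1995-01-01 inclusive = 301, zero-padded to 301.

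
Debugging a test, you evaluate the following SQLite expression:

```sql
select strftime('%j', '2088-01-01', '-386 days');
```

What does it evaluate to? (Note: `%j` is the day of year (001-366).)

First apply '-386 days': 2088-01-01 → 2086-12-11.
Day-of-year for 2086-12-11: days since 2086-01-01 inclusive = 345, zero-padded to 345.

345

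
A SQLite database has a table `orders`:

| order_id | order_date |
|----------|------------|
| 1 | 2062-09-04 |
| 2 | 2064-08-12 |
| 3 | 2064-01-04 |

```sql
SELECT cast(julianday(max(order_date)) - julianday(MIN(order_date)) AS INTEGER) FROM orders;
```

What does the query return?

708

MIN = 2062-09-04, MAX = 2064-08-12.
26 days remain in September 2062 after the 4th (30 − 4).
Full months from October 2062 through July 2064 contribute their day counts.
Then 12 days into August 2064.
Total: 26 + 31 + 30 + 31 + 31 + 28 + 31 + 30 + 31 + 30 + 31 + 31 + 30 + 31 + 30 + 31 + 31 + 29 + 31 + 30 + 31 + 30 + 31 + 12 = 708.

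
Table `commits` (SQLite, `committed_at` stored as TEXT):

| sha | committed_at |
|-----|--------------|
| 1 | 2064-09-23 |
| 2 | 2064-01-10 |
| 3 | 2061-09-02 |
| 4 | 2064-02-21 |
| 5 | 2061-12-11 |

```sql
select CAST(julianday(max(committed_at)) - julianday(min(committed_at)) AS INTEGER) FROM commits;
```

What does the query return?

1117

MIN = 2061-09-02, MAX = 2064-09-23.
28 days remain in September 2061 after the 2nd (30 − 2).
Full months from October 2061 through August 2064 contribute their day counts.
Then 23 days into September 2064.
Total: 28 + 31 + 30 + 31 + 31 + 28 + 31 + 30 + 31 + 30 + 31 + 31 + 30 + 31 + 30 + 31 + 31 + 28 + 31 + 30 + 31 + 30 + 31 + 31 + 30 + 31 + 30 + 31 + 31 + 29 + 31 + 30 + 31 + 30 + 31 + 31 + 23 = 1117.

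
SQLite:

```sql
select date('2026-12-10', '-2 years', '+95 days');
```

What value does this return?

2025-03-15

Adding -2 years to 2026-12-10 gives 2024-12-10.
Applying '+95 days' to 2024-12-10: counting 95 days forward gives 2025-03-15.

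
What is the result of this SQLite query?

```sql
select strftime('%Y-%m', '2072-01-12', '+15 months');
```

2073-04

First apply '+15 months': 2072-01-12 → 2073-04-12.
`%Y-%m` extracts the year-month: 2073-04.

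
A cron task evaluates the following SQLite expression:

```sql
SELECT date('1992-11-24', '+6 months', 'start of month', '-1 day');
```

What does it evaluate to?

Adding +6 months to 1992-11-24 gives 1993-05-24.
`start of month` rewinds 1993-05-24 to 1993-05-01.
Going back 1 day from 1993-05-01 reaches 1993-04-30 (last day of April, 30 days).

1993-04-30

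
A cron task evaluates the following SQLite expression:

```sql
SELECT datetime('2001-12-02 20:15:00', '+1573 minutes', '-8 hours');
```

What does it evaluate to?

1573 minutes = 26h 13m; +1573 minutes from 2001-12-02 20:15:00 is 2001-12-03 22:28:00 (crosses midnight).
-8 hours from 2001-12-03 22:28:00 is 2001-12-03 14:28:00.

2001-12-03 14:28:00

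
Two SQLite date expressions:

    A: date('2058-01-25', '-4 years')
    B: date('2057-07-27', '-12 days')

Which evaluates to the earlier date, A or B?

A = 2054-01-25.
B = 2057-07-15.
A is earlier.

A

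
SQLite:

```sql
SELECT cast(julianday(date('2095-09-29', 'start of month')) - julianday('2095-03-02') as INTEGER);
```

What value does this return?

183

`start of month` rewinds 2095-09-29 to 2095-09-01.
29 days remain in March 2095 after the 2nd (31 − 2).
April 2095: 30 days.
May 2095: 31 days.
June 2095: 30 days.
July 2095: 31 days.
August 2095: 31 days.
Then 1 day into September 2095.
Total: 29 + 30 + 31 + 30 + 31 + 31 + 1 = 183.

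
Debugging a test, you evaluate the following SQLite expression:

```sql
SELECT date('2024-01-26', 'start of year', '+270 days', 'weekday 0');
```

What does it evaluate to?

2024-09-29

`start of year` rewinds 2024-01-26 to 2024-01-01.
Applying '+270 days' to 2024-01-01: counting 270 days forward gives 2024-09-27.
`weekday 0` advances to the next Sunday; 2024-09-27 is a Friday, so it moves forward to 2024-09-29.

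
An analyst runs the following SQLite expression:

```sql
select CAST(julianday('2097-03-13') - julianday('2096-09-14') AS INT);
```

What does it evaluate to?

16 days remain in September 2096 after the 14th (30 − 14).
October 2096: 31 days.
November 2096: 30 days.
December 2096: 31 days.
January 2097: 31 days.
February 2097: 28 days.
Then 13 days into March 2097.
Total: 16 + 31 + 30 + 31 + 31 + 28 + 13 = 180.

180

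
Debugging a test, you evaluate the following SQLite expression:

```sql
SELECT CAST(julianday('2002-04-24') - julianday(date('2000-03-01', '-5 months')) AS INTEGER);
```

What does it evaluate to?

936

Adding -5 months to 2000-03-01 gives 1999-10-01.
30 days remain in October 1999 after the 1st (31 − 1).
Full months from November 1999 through March 2002 contribute their day counts.
Then 24 days into April 2002.
Total: 30 + 30 + 31 + 31 + 29 + 31 + 30 + 31 + 30 + 31 + 31 + 30 + 31 + 30 + 31 + 31 + 28 + 31 + 30 + 31 + 30 + 31 + 31 + 30 + 31 + 30 + 31 + 31 + 28 + 31 + 24 = 936.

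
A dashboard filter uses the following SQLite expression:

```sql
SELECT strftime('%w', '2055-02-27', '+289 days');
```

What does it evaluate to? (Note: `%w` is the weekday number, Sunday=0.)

First apply '+289 days': 2055-02-27 → 2055-12-13.
2055-12-13 is a Monday; with Sunday=0 that is 1.

1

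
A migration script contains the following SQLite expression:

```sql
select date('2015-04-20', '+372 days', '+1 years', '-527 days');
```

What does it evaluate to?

2015-11-16

Applying '+372 days' to 2015-04-20: counting 372 days forward gives 2016-04-26.
Adding +1 year to 2016-04-26 gives 2017-04-26.
Applying '-527 days' to 2017-04-26: counting 527 days back gives 2015-11-16.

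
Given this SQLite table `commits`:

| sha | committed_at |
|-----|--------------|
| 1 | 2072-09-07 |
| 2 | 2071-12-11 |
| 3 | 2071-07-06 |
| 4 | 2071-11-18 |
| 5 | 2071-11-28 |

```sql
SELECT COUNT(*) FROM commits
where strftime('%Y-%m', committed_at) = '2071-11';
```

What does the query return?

2

Rows with year-month 2071-11: 2071-11-18, 2071-11-28 → 2.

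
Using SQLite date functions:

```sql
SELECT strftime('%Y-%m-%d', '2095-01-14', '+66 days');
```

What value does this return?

First apply '+66 days': 2095-01-14 → 2095-03-21.
`%Y-%m-%d` extracts the ISO date: 2095-03-21.

2095-03-21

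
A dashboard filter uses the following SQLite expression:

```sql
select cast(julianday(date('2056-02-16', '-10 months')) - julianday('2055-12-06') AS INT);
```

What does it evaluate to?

-234

Adding -10 months to 2056-02-16 gives 2055-04-16.
14 days remain in April 2055 after the 16th (30 − 16).
Full months from May 2055 through November 2055 contribute their day counts.
Then 6 days into December 2055.
Total: 14 + 31 + 30 + 31 + 31 + 30 + 31 + 30 + 6 = 234.
The subtraction is earlier − later, so the result is −234 → -234.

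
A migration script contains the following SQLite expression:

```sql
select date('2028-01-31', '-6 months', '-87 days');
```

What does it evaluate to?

2027-05-05

Adding -6 months to 2028-01-31 gives 2027-07-31.
Applying '-87 days' to 2027-07-31: counting 87 days back gives 2027-05-05.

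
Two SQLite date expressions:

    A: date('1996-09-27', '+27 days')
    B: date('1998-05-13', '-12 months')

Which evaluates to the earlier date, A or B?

A

A = 1996-10-24.
B = 1997-05-13.
A is earlier.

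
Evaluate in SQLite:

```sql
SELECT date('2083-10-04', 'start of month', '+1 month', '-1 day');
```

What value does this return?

2083-10-31

`start of month` rewinds 2083-10-04 to 2083-10-01.
Adding +1 month to 2083-10-01 gives 2083-11-01.
Going back 1 day from 2083-11-01 reaches 2083-10-31 (last day of October, 31 days).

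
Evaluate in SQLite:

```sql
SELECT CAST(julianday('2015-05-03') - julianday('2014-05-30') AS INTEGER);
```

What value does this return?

338

1 day remains in May 2014 after the 30th (31 − 30).
Full months from June 2014 through April 2015 contribute their day counts.
Then 3 days into May 2015.
Total: 1 + 30 + 31 + 31 + 30 + 31 + 30 + 31 + 31 + 28 + 31 + 30 + 3 = 338.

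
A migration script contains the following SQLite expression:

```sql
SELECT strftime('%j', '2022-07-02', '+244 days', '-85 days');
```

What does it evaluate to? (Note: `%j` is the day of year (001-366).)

First apply '+244 days', '-85 days': 2022-07-02 → 2022-12-08.
Day-of-year for 2022-12-08: days since 2022-01-01 inclusive = 342, zero-padded to 342.

342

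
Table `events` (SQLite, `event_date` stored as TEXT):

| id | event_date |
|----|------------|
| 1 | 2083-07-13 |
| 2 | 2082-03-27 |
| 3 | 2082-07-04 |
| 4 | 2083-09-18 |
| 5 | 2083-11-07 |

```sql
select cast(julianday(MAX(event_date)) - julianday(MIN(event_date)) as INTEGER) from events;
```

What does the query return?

MIN = 2082-03-27, MAX = 2083-11-07.
4 days remain in March 2082 after the 27th (31 − 27).
Full months from April 2082 through October 2083 contribute their day counts.
Then 7 days into November 2083.
Total: 4 + 30 + 31 + 30 + 31 + 31 + 30 + 31 + 30 + 31 + 31 + 28 + 31 + 30 + 31 + 30 + 31 + 31 + 30 + 31 + 7 = 590.

590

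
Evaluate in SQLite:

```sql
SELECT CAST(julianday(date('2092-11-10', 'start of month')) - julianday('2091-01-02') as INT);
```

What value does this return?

`start of month` rewinds 2092-11-10 to 2092-11-01.
29 days remain in January 2091 after the 2nd (31 − 2).
Full months from February 2091 through October 2092 contribute their day counts.
Then 1 day into November 2092.
Total: 29 + 28 + 31 + 30 + 31 + 30 + 31 + 31 + 30 + 31 + 30 + 31 + 31 + 29 + 31 + 30 + 31 + 30 + 31 + 31 + 30 + 31 + 1 = 669.

669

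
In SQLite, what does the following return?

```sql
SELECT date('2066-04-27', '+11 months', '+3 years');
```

Adding +11 months to 2066-04-27 gives 2067-03-27.
Adding +3 years to 2067-03-27 gives 2070-03-27.

2070-03-27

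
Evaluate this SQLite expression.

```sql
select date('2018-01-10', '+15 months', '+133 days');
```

Adding +15 months to 2018-01-10 gives 2019-04-10.
Applying '+133 days' to 2019-04-10: counting 133 days forward gives 2019-08-21.

2019-08-21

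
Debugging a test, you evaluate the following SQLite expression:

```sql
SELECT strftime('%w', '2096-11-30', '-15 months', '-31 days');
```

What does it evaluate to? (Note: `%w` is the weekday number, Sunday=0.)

6

First apply '-15 months', '-31 days': 2096-11-30 → 2095-07-30.
2095-07-30 is a Saturday; with Sunday=0 that is 6.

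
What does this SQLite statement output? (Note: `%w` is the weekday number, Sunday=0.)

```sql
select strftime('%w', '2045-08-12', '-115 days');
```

First apply '-115 days': 2045-08-12 → 2045-04-19.
2045-04-19 is a Wednesday; with Sunday=0 that is 3.

3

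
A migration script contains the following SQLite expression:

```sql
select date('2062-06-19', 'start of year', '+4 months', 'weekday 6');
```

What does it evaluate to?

2062-05-06

`start of year` rewinds 2062-06-19 to 2062-01-01.
Adding +4 months to 2062-01-01 gives 2062-05-01.
`weekday 6` advances to the next Saturday; 2062-05-01 is a Monday, so it moves forward to 2062-05-06.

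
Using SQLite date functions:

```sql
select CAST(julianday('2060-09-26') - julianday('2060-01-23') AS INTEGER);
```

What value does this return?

247

8 days remain in January 2060 after the 23rd (31 − 23).
Full months from February 2060 through August 2060 contribute their day counts.
Then 26 days into September 2060.
Total: 8 + 29 + 31 + 30 + 31 + 30 + 31 + 31 + 26 = 247.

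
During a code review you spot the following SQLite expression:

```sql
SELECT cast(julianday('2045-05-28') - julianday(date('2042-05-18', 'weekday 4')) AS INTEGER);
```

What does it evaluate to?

`weekday 4` advances to the next Thursday; 2042-05-18 is a Sunday, so it moves forward to 2042-05-22.
9 days remain in May 2042 after the 22nd (31 − 22).
Full months from June 2042 through April 2045 contribute their day counts.
Then 28 days into May 2045.
Total: 9 + 30 + 31 + 31 + 30 + 31 + 30 + 31 + 31 + 28 + 31 + 30 + 31 + 30 + 31 + 31 + 30 + 31 + 30 + 31 + 31 + 29 + 31 + 30 + 31 + 30 + 31 + 31 + 30 + 31 + 30 + 31 + 31 + 28 + 31 + 30 + 28 = 1102.

1102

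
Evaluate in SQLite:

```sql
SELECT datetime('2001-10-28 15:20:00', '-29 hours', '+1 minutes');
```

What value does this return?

2001-10-27 10:21:00

-29 hours from 2001-10-28 15:20:00 is 2001-10-27 10:20:00 (crosses midnight).
+1 minutes from 2001-10-27 10:20:00 is 2001-10-27 10:21:00.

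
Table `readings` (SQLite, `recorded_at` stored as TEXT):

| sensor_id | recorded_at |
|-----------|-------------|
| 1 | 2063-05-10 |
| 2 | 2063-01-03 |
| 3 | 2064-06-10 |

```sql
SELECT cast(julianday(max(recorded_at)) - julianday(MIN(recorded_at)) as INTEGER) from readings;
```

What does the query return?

524

MIN = 2063-01-03, MAX = 2064-06-10.
28 days remain in January 2063 after the 3rd (31 − 3).
Full months from February 2063 through May 2064 contribute their day counts.
Then 10 days into June 2064.
Total: 28 + 28 + 31 + 30 + 31 + 30 + 31 + 31 + 30 + 31 + 30 + 31 + 31 + 29 + 31 + 30 + 31 + 10 = 524.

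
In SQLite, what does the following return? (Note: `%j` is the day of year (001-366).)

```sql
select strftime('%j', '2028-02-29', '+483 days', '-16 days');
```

161

First apply '+483 days', '-16 days': 2028-02-29 → 2029-06-10.
Day-of-year for 2029-06-10: days since 2029-01-01 inclusive = 161, zero-padded to 161.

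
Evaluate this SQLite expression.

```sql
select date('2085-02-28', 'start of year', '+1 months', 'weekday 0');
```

`start of year` rewinds 2085-02-28 to 2085-01-01.
Adding +1 month to 2085-01-01 gives 2085-02-01.
`weekday 0` advances to the next Sunday; 2085-02-01 is a Thursday, so it moves forward to 2085-02-04.

2085-02-04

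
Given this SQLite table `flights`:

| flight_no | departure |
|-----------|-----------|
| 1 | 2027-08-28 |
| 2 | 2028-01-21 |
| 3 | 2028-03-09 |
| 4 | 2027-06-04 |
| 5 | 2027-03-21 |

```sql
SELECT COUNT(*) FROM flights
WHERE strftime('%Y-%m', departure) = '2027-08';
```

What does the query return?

Rows with year-month 2027-08: 2027-08-28 → 1.

1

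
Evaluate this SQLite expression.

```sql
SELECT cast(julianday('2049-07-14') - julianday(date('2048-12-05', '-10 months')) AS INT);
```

525

Adding -10 months to 2048-12-05 gives 2048-02-05.
24 days remain in February 2048 after the 5th (29 − 5).
Full months from March 2048 through June 2049 contribute their day counts.
Then 14 days into July 2049.
Total: 24 + 31 + 30 + 31 + 30 + 31 + 31 + 30 + 31 + 30 + 31 + 31 + 28 + 31 + 30 + 31 + 30 + 14 = 525.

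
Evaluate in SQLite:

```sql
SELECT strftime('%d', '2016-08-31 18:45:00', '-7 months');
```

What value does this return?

First apply '-7 months': 2016-08-31 18:45:00 → 2016-01-31 18:45:00.
`%d` extracts the 2-digit day of month: 31.

31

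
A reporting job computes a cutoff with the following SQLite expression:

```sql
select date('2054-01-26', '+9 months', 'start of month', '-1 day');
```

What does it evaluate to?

2054-09-30

Adding +9 months to 2054-01-26 gives 2054-10-26.
`start of month` rewinds 2054-10-26 to 2054-10-01.
Going back 1 day from 2054-10-01 reaches 2054-09-30 (last day of September, 30 days).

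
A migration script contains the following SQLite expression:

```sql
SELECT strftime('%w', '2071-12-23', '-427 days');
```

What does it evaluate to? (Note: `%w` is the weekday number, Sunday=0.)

First apply '-427 days': 2071-12-23 → 2070-10-22.
2070-10-22 is a Wednesday; with Sunday=0 that is 3.

3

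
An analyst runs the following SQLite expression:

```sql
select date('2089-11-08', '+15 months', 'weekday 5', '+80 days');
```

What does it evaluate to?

Adding +15 months to 2089-11-08 gives 2091-02-08.
`weekday 5` advances to the next Friday; 2091-02-08 is a Thursday, so it moves forward to 2091-02-09.
Applying '+80 days' to 2091-02-09: counting 80 days forward gives 2091-04-30.

2091-04-30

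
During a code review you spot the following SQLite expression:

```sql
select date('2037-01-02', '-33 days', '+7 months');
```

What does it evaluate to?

2037-06-30

Going back 2 days from 2037-01-02 reaches 2036-12-31 (last day of December, 31 days).
Going back 31 days from 2036-12-31 reaches 2036-11-30 (last day of November, 30 days).
Adding +7 months to 2036-11-30 gives 2037-06-30.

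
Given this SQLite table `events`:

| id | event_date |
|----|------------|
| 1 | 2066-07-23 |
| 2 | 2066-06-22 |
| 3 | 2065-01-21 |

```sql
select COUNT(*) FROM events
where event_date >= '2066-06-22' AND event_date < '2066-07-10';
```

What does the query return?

1

Rows in [2066-06-22, 2066-07-10): 2066-06-22 → 1 row.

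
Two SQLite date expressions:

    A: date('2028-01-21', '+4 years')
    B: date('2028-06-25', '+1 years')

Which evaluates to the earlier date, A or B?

B

A = 2032-01-21.
B = 2029-06-25.
B is earlier.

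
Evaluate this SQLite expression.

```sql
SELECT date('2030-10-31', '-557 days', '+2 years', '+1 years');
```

Applying '-557 days' to 2030-10-31: counting 557 days back gives 2029-04-22.
Adding +2 years to 2029-04-22 gives 2031-04-22.
Adding +1 year to 2031-04-22 gives 2032-04-22.

2032-04-22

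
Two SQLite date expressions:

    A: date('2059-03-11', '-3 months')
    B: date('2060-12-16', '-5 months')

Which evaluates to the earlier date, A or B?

A = 2058-12-11.
B = 2060-07-16.
A is earlier.

A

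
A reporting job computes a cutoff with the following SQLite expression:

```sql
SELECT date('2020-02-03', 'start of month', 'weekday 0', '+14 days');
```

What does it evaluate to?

2020-02-16

`start of month` rewinds 2020-02-03 to 2020-02-01.
`weekday 0` advances to the next Sunday; 2020-02-01 is a Saturday, so it moves forward to 2020-02-02.
Advancing 14 more days within February lands on 2020-02-16.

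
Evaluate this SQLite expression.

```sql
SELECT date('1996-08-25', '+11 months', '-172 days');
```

Adding +11 months to 1996-08-25 gives 1997-07-25.
Applying '-172 days' to 1997-07-25: counting 172 days back gives 1997-02-03.

1997-02-03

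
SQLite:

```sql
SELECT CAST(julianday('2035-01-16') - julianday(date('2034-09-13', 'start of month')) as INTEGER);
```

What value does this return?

137

`start of month` rewinds 2034-09-13 to 2034-09-01.
29 days remain in September 2034 after the 1st (30 − 1).
October 2034: 31 days.
November 2034: 30 days.
December 2034: 31 days.
Then 16 days into January 2035.
Total: 29 + 31 + 30 + 31 + 16 = 137.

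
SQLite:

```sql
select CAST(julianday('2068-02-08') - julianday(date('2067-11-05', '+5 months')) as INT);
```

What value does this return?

-57

Adding +5 months to 2067-11-05 gives 2068-04-05.
21 days remain in February 2068 after the 8th (29 − 8).
March 2068: 31 days.
Then 5 days into April 2068.
Total: 21 + 31 + 5 = 57.
The subtraction is earlier − later, so the result is −57 → -57.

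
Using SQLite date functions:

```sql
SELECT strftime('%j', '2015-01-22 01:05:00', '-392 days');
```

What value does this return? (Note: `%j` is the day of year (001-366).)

360

First apply '-392 days': 2015-01-22 01:05:00 → 2013-12-26 01:05:00.
Day-of-year for 2013-12-26: days since 2013-01-01 inclusive = 360, zero-padded to 360.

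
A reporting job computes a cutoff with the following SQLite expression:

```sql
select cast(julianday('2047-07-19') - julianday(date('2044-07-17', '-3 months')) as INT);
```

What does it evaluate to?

1188

Adding -3 months to 2044-07-17 gives 2044-04-17.
13 days remain in April 2044 after the 17th (30 − 17).
Full months from May 2044 through June 2047 contribute their day counts.
Then 19 days into July 2047.
Total: 13 + 31 + 30 + 31 + 31 + 30 + 31 + 30 + 31 + 31 + 28 + 31 + 30 + 31 + 30 + 31 + 31 + 30 + 31 + 30 + 31 + 31 + 28 + 31 + 30 + 31 + 30 + 31 + 31 + 30 + 31 + 30 + 31 + 31 + 28 + 31 + 30 + 31 + 30 + 19 = 1188.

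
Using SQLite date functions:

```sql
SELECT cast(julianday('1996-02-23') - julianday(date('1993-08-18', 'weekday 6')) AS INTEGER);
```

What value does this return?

916

`weekday 6` advances to the next Saturday; 1993-08-18 is a Wednesday, so it moves forward to 1993-08-21.
10 days remain in August 1993 after the 21st (31 − 21).
Full months from September 1993 through January 1996 contribute their day counts.
Then 23 days into February 1996.
Total: 10 + 30 + 31 + 30 + 31 + 31 + 28 + 31 + 30 + 31 + 30 + 31 + 31 + 30 + 31 + 30 + 31 + 31 + 28 + 31 + 30 + 31 + 30 + 31 + 31 + 30 + 31 + 30 + 31 + 31 + 23 = 916.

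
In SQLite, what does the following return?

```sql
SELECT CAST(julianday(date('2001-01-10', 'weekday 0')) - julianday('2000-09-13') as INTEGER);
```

`weekday 0` advances to the next Sunday; 2001-01-10 is a Wednesday, so it moves forward to 2001-01-14.
17 days remain in September 2000 after the 13th (30 − 13).
October 2000: 31 days.
November 2000: 30 days.
December 2000: 31 days.
Then 14 days into January 2001.
Total: 17 + 31 + 30 + 31 + 14 = 123.

123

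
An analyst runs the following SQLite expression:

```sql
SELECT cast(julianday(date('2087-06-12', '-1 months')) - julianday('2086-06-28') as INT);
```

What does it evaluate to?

318

Adding -1 month to 2087-06-12 gives 2087-05-12.
2 days remain in June 2086 after the 28th (30 − 28).
Full months from July 2086 through April 2087 contribute their day counts.
Then 12 days into May 2087.
Total: 2 + 31 + 31 + 30 + 31 + 30 + 31 + 31 + 28 + 31 + 30 + 12 = 318.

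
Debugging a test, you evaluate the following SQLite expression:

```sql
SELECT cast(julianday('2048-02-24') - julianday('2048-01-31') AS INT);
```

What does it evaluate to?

24

0 days remain in January 2048 after the 31st (31 − 31).
Then 24 days into February 2048.
Total: 0 + 24 = 24.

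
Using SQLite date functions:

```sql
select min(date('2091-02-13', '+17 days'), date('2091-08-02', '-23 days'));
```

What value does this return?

date('2091-02-13', '+17 days') → 2091-03-02.
date('2091-08-02', '-23 days') → 2091-07-10.
Earlier of the two is 2091-03-02.

2091-03-02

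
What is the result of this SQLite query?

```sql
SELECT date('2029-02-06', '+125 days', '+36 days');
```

Applying '+125 days' to 2029-02-06: counting 125 days forward gives 2029-06-11.
June 2029 has 30 days; 19 remain after the 11th, so 20 days reach 2029-07-01.
Advancing 16 more days within July lands on 2029-07-17.

2029-07-17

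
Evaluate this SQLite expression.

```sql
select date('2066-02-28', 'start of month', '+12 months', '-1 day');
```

`start of month` rewinds 2066-02-28 to 2066-02-01.
Adding +12 months to 2066-02-01 gives 2067-02-01.
Going back 1 day from 2067-02-01 reaches 2067-01-31 (last day of January, 31 days).

2067-01-31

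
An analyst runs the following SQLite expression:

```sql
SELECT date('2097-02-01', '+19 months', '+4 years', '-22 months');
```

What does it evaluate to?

2100-11-01

Adding +19 months to 2097-02-01 gives 2098-09-01.
Adding +4 years to 2098-09-01 gives 2102-09-01.
Adding -22 months to 2102-09-01 gives 2100-11-01.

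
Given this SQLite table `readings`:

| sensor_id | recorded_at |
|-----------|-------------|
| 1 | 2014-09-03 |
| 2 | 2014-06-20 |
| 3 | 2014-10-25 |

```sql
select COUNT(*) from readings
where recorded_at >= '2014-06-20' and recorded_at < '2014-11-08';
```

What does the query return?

Rows in [2014-06-20, 2014-11-08): 2014-09-03, 2014-06-20, 2014-10-25 → 3 rows.

3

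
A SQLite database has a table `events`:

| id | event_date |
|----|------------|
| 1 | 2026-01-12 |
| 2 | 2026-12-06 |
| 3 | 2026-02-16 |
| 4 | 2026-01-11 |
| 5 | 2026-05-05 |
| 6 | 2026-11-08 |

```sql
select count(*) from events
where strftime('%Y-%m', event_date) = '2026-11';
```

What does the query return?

Rows with year-month 2026-11: 2026-11-08 → 1.

1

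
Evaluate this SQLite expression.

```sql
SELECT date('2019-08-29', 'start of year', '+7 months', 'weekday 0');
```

2019-08-04

`start of year` rewinds 2019-08-29 to 2019-01-01.
Adding +7 months to 2019-01-01 gives 2019-08-01.
`weekday 0` advances to the next Sunday; 2019-08-01 is a Thursday, so it moves forward to 2019-08-04.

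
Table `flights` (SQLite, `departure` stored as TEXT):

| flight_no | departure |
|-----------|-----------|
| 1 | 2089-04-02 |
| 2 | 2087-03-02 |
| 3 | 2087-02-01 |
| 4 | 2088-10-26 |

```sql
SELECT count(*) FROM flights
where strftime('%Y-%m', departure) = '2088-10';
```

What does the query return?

Rows with year-month 2088-10: 2088-10-26 → 1.

1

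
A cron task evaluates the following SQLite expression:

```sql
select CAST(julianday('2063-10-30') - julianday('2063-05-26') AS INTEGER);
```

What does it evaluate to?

157

5 days remain in May 2063 after the 26th (31 − 26).
June 2063: 30 days.
July 2063: 31 days.
August 2063: 31 days.
September 2063: 30 days.
Then 30 days into October 2063.
Total: 5 + 30 + 31 + 31 + 30 + 30 = 157.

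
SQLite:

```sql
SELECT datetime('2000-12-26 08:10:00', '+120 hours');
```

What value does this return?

2000-12-31 08:10:00

+120 hours from 2000-12-26 08:10:00 is 2000-12-31 08:10:00 (crosses midnight).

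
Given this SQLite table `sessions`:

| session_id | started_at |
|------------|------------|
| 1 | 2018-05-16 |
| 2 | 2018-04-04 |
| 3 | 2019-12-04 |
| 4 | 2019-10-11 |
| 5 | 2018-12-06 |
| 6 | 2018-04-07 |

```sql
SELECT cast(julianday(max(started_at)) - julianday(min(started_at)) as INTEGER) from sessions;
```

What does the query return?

609

MIN = 2018-04-04, MAX = 2019-12-04.
26 days remain in April 2018 after the 4th (30 − 4).
Full months from May 2018 through November 2019 contribute their day counts.
Then 4 days into December 2019.
Total: 26 + 31 + 30 + 31 + 31 + 30 + 31 + 30 + 31 + 31 + 28 + 31 + 30 + 31 + 30 + 31 + 31 + 30 + 31 + 30 + 4 = 609.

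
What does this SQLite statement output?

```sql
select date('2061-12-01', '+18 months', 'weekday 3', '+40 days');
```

Adding +18 months to 2061-12-01 gives 2063-06-01.
`weekday 3` advances to the next Wednesday; 2063-06-01 is a Friday, so it moves forward to 2063-06-06.
June 2063 has 30 days; 24 remain after the 6th, so 25 days reach 2063-07-01.
Advancing 15 more days within July lands on 2063-07-16.

2063-07-16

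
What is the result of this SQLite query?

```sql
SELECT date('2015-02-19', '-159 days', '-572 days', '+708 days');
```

2015-01-27

Applying '-159 days' to 2015-02-19: counting 159 days back gives 2014-09-13.
Applying '-572 days' to 2014-09-13: counting 572 days back gives 2013-02-18.
Applying '+708 days' to 2013-02-18: counting 708 days forward gives 2015-01-27.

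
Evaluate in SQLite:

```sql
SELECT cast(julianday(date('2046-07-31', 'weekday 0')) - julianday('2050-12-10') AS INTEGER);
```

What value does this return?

`weekday 0` advances to the next Sunday; 2046-07-31 is a Tuesday, so it moves forward to 2046-08-05.
26 days remain in August 2046 after the 5th (31 − 5).
Full months from September 2046 through November 2050 contribute their day counts.
Then 10 days into December 2050.
Total: 26 + 30 + 31 + 30 + 31 + 31 + 28 + 31 + 30 + 31 + 30 + 31 + 31 + 30 + 31 + 30 + 31 + 31 + 29 + 31 + 30 + 31 + 30 + 31 + 31 + 30 + 31 + 30 + 31 + 31 + 28 + 31 + 30 + 31 + 30 + 31 + 31 + 30 + 31 + 30 + 31 + 31 + 28 + 31 + 30 + 31 + 30 + 31 + 31 + 30 + 31 + 30 + 10 = 1588.
The subtraction is earlier − later, so the result is −1588 → -1588.

-1588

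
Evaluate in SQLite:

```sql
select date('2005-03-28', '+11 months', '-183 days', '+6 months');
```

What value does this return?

Adding +11 months to 2005-03-28 gives 2006-02-28.
Applying '-183 days' to 2006-02-28: counting 183 days back gives 2005-08-29.
Adding +6 months to 2005-08-29 targets 2006-02-29. February 2006 has only 28 days, so SQLite normalizes the 1-day overflow forward to 2006-03-01.

2006-03-01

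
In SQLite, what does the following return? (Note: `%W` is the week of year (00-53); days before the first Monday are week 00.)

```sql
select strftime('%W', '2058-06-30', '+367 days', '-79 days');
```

First apply '+367 days', '-79 days': 2058-06-30 → 2059-04-14.
2059-04-14 is a Monday. SQLite's %W counts Mondays since the year started; the result is 15.

15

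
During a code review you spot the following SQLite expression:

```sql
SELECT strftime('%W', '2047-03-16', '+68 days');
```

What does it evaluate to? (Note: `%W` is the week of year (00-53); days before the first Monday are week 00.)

First apply '+68 days': 2047-03-16 → 2047-05-23.
2047-05-23 is a Thursday. SQLite's %W counts Mondays since the year started; the result is 20.

20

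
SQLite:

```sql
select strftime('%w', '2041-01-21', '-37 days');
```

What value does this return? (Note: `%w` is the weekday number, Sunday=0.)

First apply '-37 days': 2041-01-21 → 2040-12-15.
2040-12-15 is a Saturday; with Sunday=0 that is 6.

6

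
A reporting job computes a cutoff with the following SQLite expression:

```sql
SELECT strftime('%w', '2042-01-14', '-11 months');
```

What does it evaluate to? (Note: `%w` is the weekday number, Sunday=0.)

4

First apply '-11 months': 2042-01-14 → 2041-02-14.
2041-02-14 is a Thursday; with Sunday=0 that is 4.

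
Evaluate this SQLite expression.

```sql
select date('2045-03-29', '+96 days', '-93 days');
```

Applying '+96 days' to 2045-03-29: counting 96 days forward gives 2045-07-03.
Applying '-93 days' to 2045-07-03: counting 93 days back gives 2045-04-01.

2045-04-01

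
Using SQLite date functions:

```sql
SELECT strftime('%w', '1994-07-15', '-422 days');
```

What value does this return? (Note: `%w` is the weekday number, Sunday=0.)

3

First apply '-422 days': 1994-07-15 → 1993-05-19.
1993-05-19 is a Wednesday; with Sunday=0 that is 3.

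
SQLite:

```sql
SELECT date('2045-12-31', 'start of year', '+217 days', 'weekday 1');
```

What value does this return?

`start of year` rewinds 2045-12-31 to 2045-01-01.
Applying '+217 days' to 2045-01-01: counting 217 days forward gives 2045-08-06.
`weekday 1` advances to the next Monday; 2045-08-06 is a Sunday, so it moves forward to 2045-08-07.

2045-08-07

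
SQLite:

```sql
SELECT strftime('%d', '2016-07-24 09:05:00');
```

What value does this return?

24

`%d` extracts the 2-digit day of month: 24.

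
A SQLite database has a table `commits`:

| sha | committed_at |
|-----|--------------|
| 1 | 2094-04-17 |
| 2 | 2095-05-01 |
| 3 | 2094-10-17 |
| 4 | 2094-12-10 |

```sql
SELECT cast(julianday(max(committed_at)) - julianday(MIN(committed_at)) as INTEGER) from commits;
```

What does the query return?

MIN = 2094-04-17, MAX = 2095-05-01.
13 days remain in April 2094 after the 17th (30 − 17).
Full months from May 2094 through April 2095 contribute their day counts.
Then 1 day into May 2095.
Total: 13 + 31 + 30 + 31 + 31 + 30 + 31 + 30 + 31 + 31 + 28 + 31 + 30 + 1 = 379.

379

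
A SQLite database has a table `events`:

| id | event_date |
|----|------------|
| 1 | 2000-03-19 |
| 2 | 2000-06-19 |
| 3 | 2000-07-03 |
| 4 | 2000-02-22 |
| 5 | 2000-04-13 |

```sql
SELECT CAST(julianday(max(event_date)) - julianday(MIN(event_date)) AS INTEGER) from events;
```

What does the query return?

132

MIN = 2000-02-22, MAX = 2000-07-03.
7 days remain in February 2000 after the 22nd (29 − 22).
March 2000: 31 days.
April 2000: 30 days.
May 2000: 31 days.
June 2000: 30 days.
Then 3 days into July 2000.
Total: 7 + 31 + 30 + 31 + 30 + 3 = 132.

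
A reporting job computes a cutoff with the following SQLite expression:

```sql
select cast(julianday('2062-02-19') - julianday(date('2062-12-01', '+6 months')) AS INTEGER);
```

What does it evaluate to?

-467

Adding +6 months to 2062-12-01 gives 2063-06-01.
9 days remain in February 2062 after the 19th (28 − 19).
Full months from March 2062 through May 2063 contribute their day counts.
Then 1 day into June 2063.
Total: 9 + 31 + 30 + 31 + 30 + 31 + 31 + 30 + 31 + 30 + 31 + 31 + 28 + 31 + 30 + 31 + 1 = 467.
The subtraction is earlier − later, so the result is −467 → -467.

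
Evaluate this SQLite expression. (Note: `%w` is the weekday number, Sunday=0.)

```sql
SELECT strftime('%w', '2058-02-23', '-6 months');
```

First apply '-6 months': 2058-02-23 → 2057-08-23.
2057-08-23 is a Thursday; with Sunday=0 that is 4.

4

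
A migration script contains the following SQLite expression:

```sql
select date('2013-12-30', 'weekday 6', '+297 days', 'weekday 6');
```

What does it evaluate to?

`weekday 6` advances to the next Saturday; 2013-12-30 is a Monday, so it moves forward to 2014-01-04.
Applying '+297 days' to 2014-01-04: counting 297 days forward gives 2014-10-28.
`weekday 6` advances to the next Saturday; 2014-10-28 is a Tuesday, so it moves forward to 2014-11-01.

2014-11-01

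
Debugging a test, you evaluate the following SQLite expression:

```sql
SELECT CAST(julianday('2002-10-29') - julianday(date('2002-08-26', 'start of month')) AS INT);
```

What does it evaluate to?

89

`start of month` rewinds 2002-08-26 to 2002-08-01.
30 days remain in August 2002 after the 1st (31 − 1).
September 2002: 30 days.
Then 29 days into October 2002.
Total: 30 + 30 + 29 = 89.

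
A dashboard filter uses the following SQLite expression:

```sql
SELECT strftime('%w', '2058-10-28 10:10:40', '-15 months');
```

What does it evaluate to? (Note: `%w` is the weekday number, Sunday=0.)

First apply '-15 months': 2058-10-28 10:10:40 → 2057-07-28 10:10:40.
2057-07-28 is a Saturday; with Sunday=0 that is 6.

6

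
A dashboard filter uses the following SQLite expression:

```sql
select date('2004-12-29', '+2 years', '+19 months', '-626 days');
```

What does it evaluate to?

Adding +2 years to 2004-12-29 gives 2006-12-29.
Adding +19 months to 2006-12-29 gives 2008-07-29.
Applying '-626 days' to 2008-07-29: counting 626 days back gives 2006-11-11.

2006-11-11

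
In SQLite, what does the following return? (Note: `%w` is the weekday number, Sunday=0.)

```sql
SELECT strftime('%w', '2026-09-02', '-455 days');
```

3

First apply '-455 days': 2026-09-02 → 2025-06-04.
2025-06-04 is a Wednesday; with Sunday=0 that is 3.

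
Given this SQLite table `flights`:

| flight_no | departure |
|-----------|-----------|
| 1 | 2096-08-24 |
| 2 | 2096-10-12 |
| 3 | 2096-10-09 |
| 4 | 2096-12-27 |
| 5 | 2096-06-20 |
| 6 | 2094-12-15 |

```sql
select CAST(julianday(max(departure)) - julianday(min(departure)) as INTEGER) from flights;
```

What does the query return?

743

MIN = 2094-12-15, MAX = 2096-12-27.
16 days remain in December 2094 after the 15th (31 − 15).
Full months from January 2095 through November 2096 contribute their day counts.
Then 27 days into December 2096.
Total: 16 + 31 + 28 + 31 + 30 + 31 + 30 + 31 + 31 + 30 + 31 + 30 + 31 + 31 + 29 + 31 + 30 + 31 + 30 + 31 + 31 + 30 + 31 + 30 + 27 = 743.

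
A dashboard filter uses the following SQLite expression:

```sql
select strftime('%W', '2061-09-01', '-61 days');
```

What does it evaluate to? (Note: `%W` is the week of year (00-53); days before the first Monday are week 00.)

First apply '-61 days': 2061-09-01 → 2061-07-02.
2061-07-02 is a Saturday. SQLite's %W counts Mondays since the year started; the result is 26.

26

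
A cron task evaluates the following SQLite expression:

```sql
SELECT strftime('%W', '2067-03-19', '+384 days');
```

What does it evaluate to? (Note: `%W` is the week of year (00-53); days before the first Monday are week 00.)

14

First apply '+384 days': 2067-03-19 → 2068-04-06.
2068-04-06 is a Friday. SQLite's %W counts Mondays since the year started; the result is 14.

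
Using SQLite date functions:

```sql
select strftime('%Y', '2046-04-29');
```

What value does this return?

2046

`%Y` extracts the 4-digit year: 2046.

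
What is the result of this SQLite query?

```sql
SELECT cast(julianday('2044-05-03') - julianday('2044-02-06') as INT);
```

23 days remain in February 2044 after the 6th (29 − 6).
March 2044: 31 days.
April 2044: 30 days.
Then 3 days into May 2044.
Total: 23 + 31 + 30 + 3 = 87.

87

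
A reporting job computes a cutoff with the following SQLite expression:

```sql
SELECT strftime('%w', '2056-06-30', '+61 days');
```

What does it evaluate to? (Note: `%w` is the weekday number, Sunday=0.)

First apply '+61 days': 2056-06-30 → 2056-08-30.
2056-08-30 is a Wednesday; with Sunday=0 that is 3.

3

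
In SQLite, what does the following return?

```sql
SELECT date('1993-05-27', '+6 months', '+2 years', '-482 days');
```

1994-08-02

Adding +6 months to 1993-05-27 gives 1993-11-27.
Adding +2 years to 1993-11-27 gives 1995-11-27.
Applying '-482 days' to 1995-11-27: counting 482 days back gives 1994-08-02.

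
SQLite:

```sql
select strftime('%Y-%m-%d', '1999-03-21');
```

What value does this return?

1999-03-21

`%Y-%m-%d` extracts the ISO date: 1999-03-21.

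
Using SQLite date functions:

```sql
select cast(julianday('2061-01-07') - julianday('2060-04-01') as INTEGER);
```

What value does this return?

29 days remain in April 2060 after the 1st (30 − 1).
Full months from May 2060 through December 2060 contribute their day counts.
Then 7 days into January 2061.
Total: 29 + 31 + 30 + 31 + 31 + 30 + 31 + 30 + 31 + 7 = 281.

281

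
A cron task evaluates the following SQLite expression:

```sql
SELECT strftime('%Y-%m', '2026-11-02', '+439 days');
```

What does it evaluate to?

2028-01

First apply '+439 days': 2026-11-02 → 2028-01-15.
`%Y-%m` extracts the year-month: 2028-01.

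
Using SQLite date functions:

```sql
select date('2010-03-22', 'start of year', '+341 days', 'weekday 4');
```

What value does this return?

`start of year` rewinds 2010-03-22 to 2010-01-01.
Applying '+341 days' to 2010-01-01: counting 341 days forward gives 2010-12-08.
`weekday 4` advances to the next Thursday; 2010-12-08 is a Wednesday, so it moves forward to 2010-12-09.

2010-12-09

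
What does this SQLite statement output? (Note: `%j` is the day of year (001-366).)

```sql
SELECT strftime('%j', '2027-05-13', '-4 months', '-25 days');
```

First apply '-4 months', '-25 days': 2027-05-13 → 2026-12-19.
Day-of-year for 2026-12-19: days since 2026-01-01 inclusive = 353, zero-padded to 353.

353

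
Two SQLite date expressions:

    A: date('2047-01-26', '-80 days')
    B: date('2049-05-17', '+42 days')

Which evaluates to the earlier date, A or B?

A

A = 2046-11-07.
B = 2049-06-28.
A is earlier.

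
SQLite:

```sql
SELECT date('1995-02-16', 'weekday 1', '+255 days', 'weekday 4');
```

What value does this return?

1995-11-02

`weekday 1` advances to the next Monday; 1995-02-16 is a Thursday, so it moves forward to 1995-02-20.
Applying '+255 days' to 1995-02-20: counting 255 days forward gives 1995-11-02.
`weekday 4` advances to the next Thursday; 1995-11-02 is already a Thursday, so it stays at 1995-11-02.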